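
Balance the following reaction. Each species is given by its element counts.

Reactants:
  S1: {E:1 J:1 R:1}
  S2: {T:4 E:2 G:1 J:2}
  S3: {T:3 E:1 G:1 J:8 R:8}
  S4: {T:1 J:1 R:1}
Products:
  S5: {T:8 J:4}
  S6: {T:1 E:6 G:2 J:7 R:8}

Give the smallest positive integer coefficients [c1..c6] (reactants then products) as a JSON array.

T: 5·0+3·4+1·3+3·1 = 18 | 2·8+2·1 = 18
E: 5·1+3·2+1·1+3·0 = 12 | 2·0+2·6 = 12
G: 5·0+3·1+1·1+3·0 = 4 | 2·0+2·2 = 4
J: 5·1+3·2+1·8+3·1 = 22 | 2·4+2·7 = 22
R: 5·1+3·0+1·8+3·1 = 16 | 2·0+2·8 = 16
gcd(5,3,1,3,2,2) = 1

Coefficients: [5, 3, 1, 3, 2, 2]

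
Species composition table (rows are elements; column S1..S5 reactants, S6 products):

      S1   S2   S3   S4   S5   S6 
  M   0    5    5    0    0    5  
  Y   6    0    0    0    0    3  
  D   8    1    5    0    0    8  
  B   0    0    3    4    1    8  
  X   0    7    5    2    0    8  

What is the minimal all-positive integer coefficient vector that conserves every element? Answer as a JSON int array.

M: 2·0+1·5+3·5+5·0+3·0 = 20 | 4·5 = 20
Y: 2·6+1·0+3·0+5·0+3·0 = 12 | 4·3 = 12
D: 2·8+1·1+3·5+5·0+3·0 = 32 | 4·8 = 32
B: 2·0+1·0+3·3+5·4+3·1 = 32 | 4·8 = 32
X: 2·0+1·7+3·5+5·2+3·0 = 32 | 4·8 = 32
gcd(2,1,3,5,3,4) = 1

Coefficients: [2, 1, 3, 5, 3, 4]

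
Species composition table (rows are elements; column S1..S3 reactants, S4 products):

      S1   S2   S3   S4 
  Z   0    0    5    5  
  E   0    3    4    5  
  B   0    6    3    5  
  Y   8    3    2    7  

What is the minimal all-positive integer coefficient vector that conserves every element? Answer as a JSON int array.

Z: 3·0+2·0+6·5 = 30 | 6·5 = 30
E: 3·0+2·3+6·4 = 30 | 6·5 = 30
B: 3·0+2·6+6·3 = 30 | 6·5 = 30
Y: 3·8+2·3+6·2 = 42 | 6·7 = 42
gcd(3,2,6,6) = 1

Coefficients: [3, 2, 6, 6]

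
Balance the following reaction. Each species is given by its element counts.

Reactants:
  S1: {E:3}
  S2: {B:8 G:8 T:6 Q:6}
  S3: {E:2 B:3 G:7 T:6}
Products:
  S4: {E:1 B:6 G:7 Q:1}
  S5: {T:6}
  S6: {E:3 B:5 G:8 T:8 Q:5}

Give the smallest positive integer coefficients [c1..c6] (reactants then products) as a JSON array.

E: 2·3+3·0+3·2 = 12 | 3·1+2·0+3·3 = 12
B: 2·0+3·8+3·3 = 33 | 3·6+2·0+3·5 = 33
G: 2·0+3·8+3·7 = 45 | 3·7+2·0+3·8 = 45
T: 2·0+3·6+3·6 = 36 | 3·0+2·6+3·8 = 36
Q: 2·0+3·6+3·0 = 18 | 3·1+2·0+3·5 = 18
gcd(2,3,3,3,2,3) = 1

Coefficients: [2, 3, 3, 3, 2, 3]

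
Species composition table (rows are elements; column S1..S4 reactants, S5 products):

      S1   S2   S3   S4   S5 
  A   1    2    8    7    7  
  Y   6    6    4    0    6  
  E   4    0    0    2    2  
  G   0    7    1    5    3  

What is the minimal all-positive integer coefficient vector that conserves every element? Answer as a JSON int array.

A: 2·1+1·2+3·8+1·7 = 35 | 5·7 = 35
Y: 2·6+1·6+3·4+1·0 = 30 | 5·6 = 30
E: 2·4+1·0+3·0+1·2 = 10 | 5·2 = 10
G: 2·0+1·7+3·1+1·5 = 15 | 5·3 = 15
gcd(2,1,3,1,5) = 1

Coefficients: [2, 1, 3, 1, 5]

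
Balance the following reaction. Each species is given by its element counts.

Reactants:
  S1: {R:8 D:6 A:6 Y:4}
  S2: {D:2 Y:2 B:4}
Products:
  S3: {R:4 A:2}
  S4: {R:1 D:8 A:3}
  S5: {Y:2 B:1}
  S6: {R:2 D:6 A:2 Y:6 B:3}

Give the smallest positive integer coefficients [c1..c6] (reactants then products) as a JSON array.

Coefficients: [3, 2, 5, 2, 5, 1]

R: 3·8+2·0 = 24 | 5·4+2·1+5·0+1·2 = 24
D: 3·6+2·2 = 22 | 5·0+2·8+5·0+1·6 = 22
A: 3·6+2·0 = 18 | 5·2+2·3+5·0+1·2 = 18
Y: 3·4+2·2 = 16 | 5·0+2·0+5·2+1·6 = 16
B: 3·0+2·4 = 8 | 5·0+2·0+5·1+1·3 = 8
gcd(3,2,5,2,5,1) = 1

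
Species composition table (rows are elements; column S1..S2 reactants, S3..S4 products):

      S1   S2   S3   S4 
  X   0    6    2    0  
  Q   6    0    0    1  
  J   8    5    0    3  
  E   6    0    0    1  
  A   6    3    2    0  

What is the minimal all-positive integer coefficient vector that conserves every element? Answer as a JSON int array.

Coefficients: [1, 2, 6, 6]

X: 1·0+2·6 = 12 | 6·2+6·0 = 12
Q: 1·6+2·0 = 6 | 6·0+6·1 = 6
J: 1·8+2·5 = 18 | 6·0+6·3 = 18
E: 1·6+2·0 = 6 | 6·0+6·1 = 6
A: 1·6+2·3 = 12 | 6·2+6·0 = 12
gcd(1,2,6,6) = 1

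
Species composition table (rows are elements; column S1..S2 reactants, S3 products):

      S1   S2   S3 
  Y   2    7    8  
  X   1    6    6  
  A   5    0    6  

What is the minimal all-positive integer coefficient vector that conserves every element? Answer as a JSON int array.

Y: 6·2+4·7 = 40 | 5·8 = 40
X: 6·1+4·6 = 30 | 5·6 = 30
A: 6·5+4·0 = 30 | 5·6 = 30
gcd(6,4,5) = 1

Coefficients: [6, 4, 5]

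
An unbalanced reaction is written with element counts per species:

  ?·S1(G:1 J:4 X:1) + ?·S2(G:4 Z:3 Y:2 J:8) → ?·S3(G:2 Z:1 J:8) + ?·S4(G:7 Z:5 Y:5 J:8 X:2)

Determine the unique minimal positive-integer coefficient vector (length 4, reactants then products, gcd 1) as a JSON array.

Coefficients: [4, 5, 5, 2]

G: 4·1+5·4 = 24 | 5·2+2·7 = 24
Z: 4·0+5·3 = 15 | 5·1+2·5 = 15
Y: 4·0+5·2 = 10 | 5·0+2·5 = 10
J: 4·4+5·8 = 56 | 5·8+2·8 = 56
X: 4·1+5·0 = 4 | 5·0+2·2 = 4
gcd(4,5,5,2) = 1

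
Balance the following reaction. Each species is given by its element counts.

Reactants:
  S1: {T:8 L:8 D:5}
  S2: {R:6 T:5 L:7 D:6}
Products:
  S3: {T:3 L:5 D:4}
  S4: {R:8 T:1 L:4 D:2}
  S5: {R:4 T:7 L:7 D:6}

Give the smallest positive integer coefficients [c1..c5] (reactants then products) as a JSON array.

R: 2·0+6·6 = 36 | 3·0+2·8+5·4 = 36
T: 2·8+6·5 = 46 | 3·3+2·1+5·7 = 46
L: 2·8+6·7 = 58 | 3·5+2·4+5·7 = 58
D: 2·5+6·6 = 46 | 3·4+2·2+5·6 = 46
gcd(2,6,3,2,5) = 1

Coefficients: [2, 6, 3, 2, 5]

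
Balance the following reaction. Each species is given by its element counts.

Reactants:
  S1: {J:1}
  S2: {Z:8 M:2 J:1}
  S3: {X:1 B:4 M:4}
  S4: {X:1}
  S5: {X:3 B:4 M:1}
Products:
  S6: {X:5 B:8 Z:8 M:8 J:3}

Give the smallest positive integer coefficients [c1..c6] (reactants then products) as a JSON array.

Coefficients: [6, 3, 4, 5, 2, 3]

X: 6·0+3·0+4·1+5·1+2·3 = 15 | 3·5 = 15
B: 6·0+3·0+4·4+5·0+2·4 = 24 | 3·8 = 24
Z: 6·0+3·8+4·0+5·0+2·0 = 24 | 3·8 = 24
M: 6·0+3·2+4·4+5·0+2·1 = 24 | 3·8 = 24
J: 6·1+3·1+4·0+5·0+2·0 = 9 | 3·3 = 9
gcd(6,3,4,5,2,3) = 1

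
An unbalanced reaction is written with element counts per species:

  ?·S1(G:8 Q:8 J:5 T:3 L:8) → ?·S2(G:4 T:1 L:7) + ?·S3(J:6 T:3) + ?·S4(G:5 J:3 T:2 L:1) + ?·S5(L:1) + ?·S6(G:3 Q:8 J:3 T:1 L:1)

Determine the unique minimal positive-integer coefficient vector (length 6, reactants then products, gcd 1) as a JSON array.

G: 6·8 = 48 | 5·4+1·0+2·5+5·0+6·3 = 48
Q: 6·8 = 48 | 5·0+1·0+2·0+5·0+6·8 = 48
J: 6·5 = 30 | 5·0+1·6+2·3+5·0+6·3 = 30
T: 6·3 = 18 | 5·1+1·3+2·2+5·0+6·1 = 18
L: 6·8 = 48 | 5·7+1·0+2·1+5·1+6·1 = 48
gcd(6,5,1,2,5,6) = 1

Coefficients: [6, 5, 1, 2, 5, 6]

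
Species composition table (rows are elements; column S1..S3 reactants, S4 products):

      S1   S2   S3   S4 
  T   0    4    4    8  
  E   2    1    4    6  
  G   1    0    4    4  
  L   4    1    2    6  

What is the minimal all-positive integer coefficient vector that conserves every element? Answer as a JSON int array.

Coefficients: [4, 6, 4, 5]

T: 4·0+6·4+4·4 = 40 | 5·8 = 40
E: 4·2+6·1+4·4 = 30 | 5·6 = 30
G: 4·1+6·0+4·4 = 20 | 5·4 = 20
L: 4·4+6·1+4·2 = 30 | 5·6 = 30
gcd(4,6,4,5) = 1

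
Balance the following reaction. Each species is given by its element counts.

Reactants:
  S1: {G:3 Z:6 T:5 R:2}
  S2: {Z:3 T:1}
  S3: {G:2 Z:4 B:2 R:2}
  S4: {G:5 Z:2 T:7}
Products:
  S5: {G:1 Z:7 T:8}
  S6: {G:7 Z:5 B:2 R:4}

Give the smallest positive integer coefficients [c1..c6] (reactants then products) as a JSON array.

Coefficients: [3, 3, 3, 2, 4, 3]

G: 3·3+3·0+3·2+2·5 = 25 | 4·1+3·7 = 25
Z: 3·6+3·3+3·4+2·2 = 43 | 4·7+3·5 = 43
B: 3·0+3·0+3·2+2·0 = 6 | 4·0+3·2 = 6
T: 3·5+3·1+3·0+2·7 = 32 | 4·8+3·0 = 32
R: 3·2+3·0+3·2+2·0 = 12 | 4·0+3·4 = 12
gcd(3,3,3,2,4,3) = 1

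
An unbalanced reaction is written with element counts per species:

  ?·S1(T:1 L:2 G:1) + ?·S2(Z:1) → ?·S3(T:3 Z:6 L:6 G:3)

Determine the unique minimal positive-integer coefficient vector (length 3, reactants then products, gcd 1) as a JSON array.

Coefficients: [3, 6, 1]

T: 3·1+6·0 = 3 | 1·3 = 3
Z: 3·0+6·1 = 6 | 1·6 = 6
L: 3·2+6·0 = 6 | 1·6 = 6
G: 3·1+6·0 = 3 | 1·3 = 3
gcd(3,6,1) = 1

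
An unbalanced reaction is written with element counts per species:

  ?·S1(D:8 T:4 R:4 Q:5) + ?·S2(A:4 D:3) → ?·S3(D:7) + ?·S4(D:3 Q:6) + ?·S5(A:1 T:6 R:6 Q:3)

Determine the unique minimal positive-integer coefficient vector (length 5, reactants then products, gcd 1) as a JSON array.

A: 6·0+1·4 = 4 | 6·0+3·0+4·1 = 4
D: 6·8+1·3 = 51 | 6·7+3·3+4·0 = 51
T: 6·4+1·0 = 24 | 6·0+3·0+4·6 = 24
R: 6·4+1·0 = 24 | 6·0+3·0+4·6 = 24
Q: 6·5+1·0 = 30 | 6·0+3·6+4·3 = 30
gcd(6,1,6,3,4) = 1

Coefficients: [6, 1, 6, 3, 4]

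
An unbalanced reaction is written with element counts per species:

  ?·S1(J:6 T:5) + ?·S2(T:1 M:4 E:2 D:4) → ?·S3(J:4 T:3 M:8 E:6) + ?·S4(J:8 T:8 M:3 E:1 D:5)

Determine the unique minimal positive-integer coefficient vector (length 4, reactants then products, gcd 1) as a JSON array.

Coefficients: [6, 5, 1, 4]

J: 6·6+5·0 = 36 | 1·4+4·8 = 36
T: 6·5+5·1 = 35 | 1·3+4·8 = 35
M: 6·0+5·4 = 20 | 1·8+4·3 = 20
E: 6·0+5·2 = 10 | 1·6+4·1 = 10
D: 6·0+5·4 = 20 | 1·0+4·5 = 20
gcd(6,5,1,4) = 1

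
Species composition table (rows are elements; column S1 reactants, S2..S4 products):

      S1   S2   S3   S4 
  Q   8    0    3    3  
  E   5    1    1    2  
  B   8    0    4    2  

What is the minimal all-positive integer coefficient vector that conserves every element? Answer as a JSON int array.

Coefficients: [3, 3, 4, 4]

Q: 3·8 = 24 | 3·0+4·3+4·3 = 24
E: 3·5 = 15 | 3·1+4·1+4·2 = 15
B: 3·8 = 24 | 3·0+4·4+4·2 = 24
gcd(3,3,4,4) = 1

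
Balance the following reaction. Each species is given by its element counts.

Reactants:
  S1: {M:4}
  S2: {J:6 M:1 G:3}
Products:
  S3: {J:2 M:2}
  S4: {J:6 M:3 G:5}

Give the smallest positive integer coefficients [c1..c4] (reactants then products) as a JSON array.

J: 4·0+5·6 = 30 | 6·2+3·6 = 30
M: 4·4+5·1 = 21 | 6·2+3·3 = 21
G: 4·0+5·3 = 15 | 6·0+3·5 = 15
gcd(4,5,6,3) = 1

Coefficients: [4, 5, 6, 3]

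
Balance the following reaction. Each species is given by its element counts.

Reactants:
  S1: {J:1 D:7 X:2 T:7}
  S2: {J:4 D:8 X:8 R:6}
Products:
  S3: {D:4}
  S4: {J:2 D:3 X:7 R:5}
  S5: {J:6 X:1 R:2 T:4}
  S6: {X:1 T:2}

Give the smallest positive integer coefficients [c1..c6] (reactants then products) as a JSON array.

J: 2·1+2·4 = 10 | 6·0+2·2+1·6+5·0 = 10
D: 2·7+2·8 = 30 | 6·4+2·3+1·0+5·0 = 30
X: 2·2+2·8 = 20 | 6·0+2·7+1·1+5·1 = 20
R: 2·0+2·6 = 12 | 6·0+2·5+1·2+5·0 = 12
T: 2·7+2·0 = 14 | 6·0+2·0+1·4+5·2 = 14
gcd(2,2,6,2,1,5) = 1

Coefficients: [2, 2, 6, 2, 1, 5]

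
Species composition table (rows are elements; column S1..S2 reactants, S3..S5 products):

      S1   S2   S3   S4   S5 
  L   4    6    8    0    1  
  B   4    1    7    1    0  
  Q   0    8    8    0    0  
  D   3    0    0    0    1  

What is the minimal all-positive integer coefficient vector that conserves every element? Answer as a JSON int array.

L: 2·4+1·6 = 14 | 1·8+2·0+6·1 = 14
B: 2·4+1·1 = 9 | 1·7+2·1+6·0 = 9
Q: 2·0+1·8 = 8 | 1·8+2·0+6·0 = 8
D: 2·3+1·0 = 6 | 1·0+2·0+6·1 = 6
gcd(2,1,1,2,6) = 1

Coefficients: [2, 1, 1, 2, 6]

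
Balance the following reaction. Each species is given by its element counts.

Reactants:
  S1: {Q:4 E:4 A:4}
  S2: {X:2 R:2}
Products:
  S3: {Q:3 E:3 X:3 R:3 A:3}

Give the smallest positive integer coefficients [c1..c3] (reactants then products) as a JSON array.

Q: 3·4+6·0 = 12 | 4·3 = 12
E: 3·4+6·0 = 12 | 4·3 = 12
X: 3·0+6·2 = 12 | 4·3 = 12
R: 3·0+6·2 = 12 | 4·3 = 12
A: 3·4+6·0 = 12 | 4·3 = 12
gcd(3,6,4) = 1

Coefficients: [3, 6, 4]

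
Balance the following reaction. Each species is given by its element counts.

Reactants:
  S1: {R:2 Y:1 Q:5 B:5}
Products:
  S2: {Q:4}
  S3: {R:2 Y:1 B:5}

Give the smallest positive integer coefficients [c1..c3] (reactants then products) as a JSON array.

R: 4·2 = 8 | 5·0+4·2 = 8
Y: 4·1 = 4 | 5·0+4·1 = 4
Q: 4·5 = 20 | 5·4+4·0 = 20
B: 4·5 = 20 | 5·0+4·5 = 20
gcd(4,5,4) = 1

Coefficients: [4, 5, 4]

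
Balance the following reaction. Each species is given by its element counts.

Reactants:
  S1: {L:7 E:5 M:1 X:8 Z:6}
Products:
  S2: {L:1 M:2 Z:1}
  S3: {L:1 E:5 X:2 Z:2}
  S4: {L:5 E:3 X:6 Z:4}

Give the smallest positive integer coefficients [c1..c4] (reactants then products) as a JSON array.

L: 4·7 = 28 | 2·1+1·1+5·5 = 28
E: 4·5 = 20 | 2·0+1·5+5·3 = 20
M: 4·1 = 4 | 2·2+1·0+5·0 = 4
X: 4·8 = 32 | 2·0+1·2+5·6 = 32
Z: 4·6 = 24 | 2·1+1·2+5·4 = 24
gcd(4,2,1,5) = 1

Coefficients: [4, 2, 1, 5]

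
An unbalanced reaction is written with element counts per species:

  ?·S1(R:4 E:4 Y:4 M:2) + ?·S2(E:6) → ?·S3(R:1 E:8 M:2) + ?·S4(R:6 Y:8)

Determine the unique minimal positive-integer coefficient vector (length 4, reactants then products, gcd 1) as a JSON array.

Coefficients: [6, 4, 6, 3]

R: 6·4+4·0 = 24 | 6·1+3·6 = 24
E: 6·4+4·6 = 48 | 6·8+3·0 = 48
Y: 6·4+4·0 = 24 | 6·0+3·8 = 24
M: 6·2+4·0 = 12 | 6·2+3·0 = 12
gcd(6,4,6,3) = 1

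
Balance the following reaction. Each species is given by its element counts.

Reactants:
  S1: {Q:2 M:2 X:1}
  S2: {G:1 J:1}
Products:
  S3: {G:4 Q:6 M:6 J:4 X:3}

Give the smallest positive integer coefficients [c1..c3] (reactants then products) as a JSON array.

Coefficients: [3, 4, 1]

G: 3·0+4·1 = 4 | 1·4 = 4
Q: 3·2+4·0 = 6 | 1·6 = 6
M: 3·2+4·0 = 6 | 1·6 = 6
J: 3·0+4·1 = 4 | 1·4 = 4
X: 3·1+4·0 = 3 | 1·3 = 3
gcd(3,4,1) = 1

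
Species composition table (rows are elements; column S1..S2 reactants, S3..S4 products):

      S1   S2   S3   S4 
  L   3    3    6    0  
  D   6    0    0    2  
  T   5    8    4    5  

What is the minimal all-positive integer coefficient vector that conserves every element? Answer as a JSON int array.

Coefficients: [2, 4, 3, 6]

L: 2·3+4·3 = 18 | 3·6+6·0 = 18
D: 2·6+4·0 = 12 | 3·0+6·2 = 12
T: 2·5+4·8 = 42 | 3·4+6·5 = 42
gcd(2,4,3,6) = 1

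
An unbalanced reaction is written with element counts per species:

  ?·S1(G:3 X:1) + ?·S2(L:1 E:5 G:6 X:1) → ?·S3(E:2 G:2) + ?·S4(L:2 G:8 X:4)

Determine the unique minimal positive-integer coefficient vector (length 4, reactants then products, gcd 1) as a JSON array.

L: 2·0+2·1 = 2 | 5·0+1·2 = 2
E: 2·0+2·5 = 10 | 5·2+1·0 = 10
G: 2·3+2·6 = 18 | 5·2+1·8 = 18
X: 2·1+2·1 = 4 | 5·0+1·4 = 4
gcd(2,2,5,1) = 1

Coefficients: [2, 2, 5, 1]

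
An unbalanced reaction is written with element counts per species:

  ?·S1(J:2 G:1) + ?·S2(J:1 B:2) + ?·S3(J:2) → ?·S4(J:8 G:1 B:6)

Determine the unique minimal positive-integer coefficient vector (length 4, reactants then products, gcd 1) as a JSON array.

Coefficients: [2, 6, 3, 2]

J: 2·2+6·1+3·2 = 16 | 2·8 = 16
G: 2·1+6·0+3·0 = 2 | 2·1 = 2
B: 2·0+6·2+3·0 = 12 | 2·6 = 12
gcd(2,6,3,2) = 1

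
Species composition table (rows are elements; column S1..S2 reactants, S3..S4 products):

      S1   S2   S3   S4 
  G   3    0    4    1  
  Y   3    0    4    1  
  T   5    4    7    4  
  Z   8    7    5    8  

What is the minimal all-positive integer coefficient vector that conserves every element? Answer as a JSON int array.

G: 3·3+3·0 = 9 | 1·4+5·1 = 9
Y: 3·3+3·0 = 9 | 1·4+5·1 = 9
T: 3·5+3·4 = 27 | 1·7+5·4 = 27
Z: 3·8+3·7 = 45 | 1·5+5·8 = 45
gcd(3,3,1,5) = 1

Coefficients: [3, 3, 1, 5]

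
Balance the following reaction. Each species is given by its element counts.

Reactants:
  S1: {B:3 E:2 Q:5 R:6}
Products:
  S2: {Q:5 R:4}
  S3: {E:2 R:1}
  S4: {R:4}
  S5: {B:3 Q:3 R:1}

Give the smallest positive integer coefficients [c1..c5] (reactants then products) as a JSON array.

Coefficients: [5, 2, 5, 3, 5]

B: 5·3 = 15 | 2·0+5·0+3·0+5·3 = 15
E: 5·2 = 10 | 2·0+5·2+3·0+5·0 = 10
Q: 5·5 = 25 | 2·5+5·0+3·0+5·3 = 25
R: 5·6 = 30 | 2·4+5·1+3·4+5·1 = 30
gcd(5,2,5,3,5) = 1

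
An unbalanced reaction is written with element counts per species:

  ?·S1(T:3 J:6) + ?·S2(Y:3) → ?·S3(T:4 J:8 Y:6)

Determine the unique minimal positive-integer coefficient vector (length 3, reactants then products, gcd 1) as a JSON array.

Coefficients: [4, 6, 3]

T: 4·3+6·0 = 12 | 3·4 = 12
J: 4·6+6·0 = 24 | 3·8 = 24
Y: 4·0+6·3 = 18 | 3·6 = 18
gcd(4,6,3) = 1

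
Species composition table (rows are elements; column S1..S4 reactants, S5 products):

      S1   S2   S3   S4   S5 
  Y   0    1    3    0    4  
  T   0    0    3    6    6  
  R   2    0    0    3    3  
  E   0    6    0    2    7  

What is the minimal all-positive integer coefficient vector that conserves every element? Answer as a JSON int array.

Coefficients: [3, 4, 4, 2, 4]

Y: 3·0+4·1+4·3+2·0 = 16 | 4·4 = 16
T: 3·0+4·0+4·3+2·6 = 24 | 4·6 = 24
R: 3·2+4·0+4·0+2·3 = 12 | 4·3 = 12
E: 3·0+4·6+4·0+2·2 = 28 | 4·7 = 28
gcd(3,4,4,2,4) = 1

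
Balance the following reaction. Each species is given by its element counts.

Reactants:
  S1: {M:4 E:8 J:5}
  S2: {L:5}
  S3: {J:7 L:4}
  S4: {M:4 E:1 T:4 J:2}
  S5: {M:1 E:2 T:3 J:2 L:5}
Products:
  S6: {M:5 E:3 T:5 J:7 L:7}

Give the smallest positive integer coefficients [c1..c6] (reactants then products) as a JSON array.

Coefficients: [1, 4, 3, 6, 2, 6]

M: 1·4+4·0+3·0+6·4+2·1 = 30 | 6·5 = 30
E: 1·8+4·0+3·0+6·1+2·2 = 18 | 6·3 = 18
T: 1·0+4·0+3·0+6·4+2·3 = 30 | 6·5 = 30
J: 1·5+4·0+3·7+6·2+2·2 = 42 | 6·7 = 42
L: 1·0+4·5+3·4+6·0+2·5 = 42 | 6·7 = 42
gcd(1,4,3,6,2,6) = 1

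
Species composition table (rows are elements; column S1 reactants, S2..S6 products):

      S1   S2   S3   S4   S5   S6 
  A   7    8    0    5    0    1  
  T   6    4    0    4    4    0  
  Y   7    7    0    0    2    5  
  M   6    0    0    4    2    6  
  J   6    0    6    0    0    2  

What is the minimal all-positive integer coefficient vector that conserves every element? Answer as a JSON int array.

A: 6·7 = 42 | 3·8+5·0+3·5+3·0+3·1 = 42
T: 6·6 = 36 | 3·4+5·0+3·4+3·4+3·0 = 36
Y: 6·7 = 42 | 3·7+5·0+3·0+3·2+3·5 = 42
M: 6·6 = 36 | 3·0+5·0+3·4+3·2+3·6 = 36
J: 6·6 = 36 | 3·0+5·6+3·0+3·0+3·2 = 36
gcd(6,3,5,3,3,3) = 1

Coefficients: [6, 3, 5, 3, 3, 3]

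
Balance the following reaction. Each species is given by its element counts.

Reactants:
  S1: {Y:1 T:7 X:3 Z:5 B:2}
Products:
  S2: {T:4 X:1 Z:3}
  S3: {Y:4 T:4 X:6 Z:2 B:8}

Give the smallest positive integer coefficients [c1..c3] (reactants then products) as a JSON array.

Coefficients: [4, 6, 1]

Y: 4·1 = 4 | 6·0+1·4 = 4
T: 4·7 = 28 | 6·4+1·4 = 28
X: 4·3 = 12 | 6·1+1·6 = 12
Z: 4·5 = 20 | 6·3+1·2 = 20
B: 4·2 = 8 | 6·0+1·8 = 8
gcd(4,6,1) = 1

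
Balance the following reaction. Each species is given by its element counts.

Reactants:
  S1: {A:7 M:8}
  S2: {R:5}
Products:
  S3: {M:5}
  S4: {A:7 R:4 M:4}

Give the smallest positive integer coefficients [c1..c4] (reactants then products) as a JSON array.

Coefficients: [5, 4, 4, 5]

A: 5·7+4·0 = 35 | 4·0+5·7 = 35
R: 5·0+4·5 = 20 | 4·0+5·4 = 20
M: 5·8+4·0 = 40 | 4·5+5·4 = 40
gcd(5,4,4,5) = 1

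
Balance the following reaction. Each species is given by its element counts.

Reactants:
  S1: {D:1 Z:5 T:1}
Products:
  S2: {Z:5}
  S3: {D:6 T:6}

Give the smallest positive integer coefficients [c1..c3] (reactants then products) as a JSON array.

D: 6·1 = 6 | 6·0+1·6 = 6
Z: 6·5 = 30 | 6·5+1·0 = 30
T: 6·1 = 6 | 6·0+1·6 = 6
gcd(6,6,1) = 1

Coefficients: [6, 6, 1]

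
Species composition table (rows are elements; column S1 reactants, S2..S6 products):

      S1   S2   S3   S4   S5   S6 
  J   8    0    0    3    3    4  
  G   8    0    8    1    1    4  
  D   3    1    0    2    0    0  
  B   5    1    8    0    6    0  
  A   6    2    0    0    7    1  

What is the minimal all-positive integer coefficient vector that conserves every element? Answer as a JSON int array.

J: 4·8 = 32 | 6·0+1·0+3·3+1·3+5·4 = 32
G: 4·8 = 32 | 6·0+1·8+3·1+1·1+5·4 = 32
D: 4·3 = 12 | 6·1+1·0+3·2+1·0+5·0 = 12
B: 4·5 = 20 | 6·1+1·8+3·0+1·6+5·0 = 20
A: 4·6 = 24 | 6·2+1·0+3·0+1·7+5·1 = 24
gcd(4,6,1,3,1,5) = 1

Coefficients: [4, 6, 1, 3, 1, 5]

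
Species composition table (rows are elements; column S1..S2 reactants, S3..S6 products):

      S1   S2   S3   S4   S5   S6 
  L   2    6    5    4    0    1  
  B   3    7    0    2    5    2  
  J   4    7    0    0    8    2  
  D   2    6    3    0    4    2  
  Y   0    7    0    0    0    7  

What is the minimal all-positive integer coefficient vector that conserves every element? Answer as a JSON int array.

L: 5·2+4·6 = 34 | 2·5+5·4+5·0+4·1 = 34
B: 5·3+4·7 = 43 | 2·0+5·2+5·5+4·2 = 43
J: 5·4+4·7 = 48 | 2·0+5·0+5·8+4·2 = 48
D: 5·2+4·6 = 34 | 2·3+5·0+5·4+4·2 = 34
Y: 5·0+4·7 = 28 | 2·0+5·0+5·0+4·7 = 28
gcd(5,4,2,5,5,4) = 1

Coefficients: [5, 4, 2, 5, 5, 4]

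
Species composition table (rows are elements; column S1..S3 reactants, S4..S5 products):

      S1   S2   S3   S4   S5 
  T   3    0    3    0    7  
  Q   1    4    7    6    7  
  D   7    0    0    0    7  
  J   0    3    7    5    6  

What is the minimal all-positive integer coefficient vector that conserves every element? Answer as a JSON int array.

T: 3·3+5·0+4·3 = 21 | 5·0+3·7 = 21
Q: 3·1+5·4+4·7 = 51 | 5·6+3·7 = 51
D: 3·7+5·0+4·0 = 21 | 5·0+3·7 = 21
J: 3·0+5·3+4·7 = 43 | 5·5+3·6 = 43
gcd(3,5,4,5,3) = 1

Coefficients: [3, 5, 4, 5, 3]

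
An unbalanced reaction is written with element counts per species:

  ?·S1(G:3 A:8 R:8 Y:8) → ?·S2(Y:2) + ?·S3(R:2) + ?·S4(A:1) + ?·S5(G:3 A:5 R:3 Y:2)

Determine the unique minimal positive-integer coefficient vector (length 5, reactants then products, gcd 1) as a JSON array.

G: 2·3 = 6 | 6·0+5·0+6·0+2·3 = 6
A: 2·8 = 16 | 6·0+5·0+6·1+2·5 = 16
R: 2·8 = 16 | 6·0+5·2+6·0+2·3 = 16
Y: 2·8 = 16 | 6·2+5·0+6·0+2·2 = 16
gcd(2,6,5,6,2) = 1

Coefficients: [2, 6, 5, 6, 2]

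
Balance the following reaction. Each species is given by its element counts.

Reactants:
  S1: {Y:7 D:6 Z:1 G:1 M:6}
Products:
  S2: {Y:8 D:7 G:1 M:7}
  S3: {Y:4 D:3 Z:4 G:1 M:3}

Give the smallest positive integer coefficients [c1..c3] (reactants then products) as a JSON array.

Y: 4·7 = 28 | 3·8+1·4 = 28
D: 4·6 = 24 | 3·7+1·3 = 24
Z: 4·1 = 4 | 3·0+1·4 = 4
G: 4·1 = 4 | 3·1+1·1 = 4
M: 4·6 = 24 | 3·7+1·3 = 24
gcd(4,3,1) = 1

Coefficients: [4, 3, 1]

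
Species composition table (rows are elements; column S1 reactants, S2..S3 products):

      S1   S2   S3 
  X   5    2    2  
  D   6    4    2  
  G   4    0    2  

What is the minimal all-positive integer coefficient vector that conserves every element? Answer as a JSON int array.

Coefficients: [2, 1, 4]

X: 2·5 = 10 | 1·2+4·2 = 10
D: 2·6 = 12 | 1·4+4·2 = 12
G: 2·4 = 8 | 1·0+4·2 = 8
gcd(2,1,4) = 1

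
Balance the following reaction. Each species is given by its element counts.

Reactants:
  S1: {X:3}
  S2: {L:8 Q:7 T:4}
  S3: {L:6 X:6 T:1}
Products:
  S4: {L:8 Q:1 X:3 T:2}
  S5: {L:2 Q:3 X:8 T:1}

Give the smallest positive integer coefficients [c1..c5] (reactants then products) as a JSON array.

Coefficients: [3, 2, 5, 5, 3]

L: 3·0+2·8+5·6 = 46 | 5·8+3·2 = 46
Q: 3·0+2·7+5·0 = 14 | 5·1+3·3 = 14
X: 3·3+2·0+5·6 = 39 | 5·3+3·8 = 39
T: 3·0+2·4+5·1 = 13 | 5·2+3·1 = 13
gcd(3,2,5,5,3) = 1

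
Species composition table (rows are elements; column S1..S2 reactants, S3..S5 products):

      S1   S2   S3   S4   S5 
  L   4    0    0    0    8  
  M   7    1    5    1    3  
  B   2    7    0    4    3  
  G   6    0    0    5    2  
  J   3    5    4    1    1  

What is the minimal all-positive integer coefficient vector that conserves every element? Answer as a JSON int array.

L: 2·4+1·0 = 8 | 2·0+2·0+1·8 = 8
M: 2·7+1·1 = 15 | 2·5+2·1+1·3 = 15
B: 2·2+1·7 = 11 | 2·0+2·4+1·3 = 11
G: 2·6+1·0 = 12 | 2·0+2·5+1·2 = 12
J: 2·3+1·5 = 11 | 2·4+2·1+1·1 = 11
gcd(2,1,2,2,1) = 1

Coefficients: [2, 1, 2, 2, 1]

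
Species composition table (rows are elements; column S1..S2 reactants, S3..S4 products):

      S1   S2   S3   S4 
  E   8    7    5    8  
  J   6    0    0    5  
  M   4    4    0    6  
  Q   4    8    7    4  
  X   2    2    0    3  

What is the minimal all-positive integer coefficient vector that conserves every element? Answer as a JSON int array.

Coefficients: [5, 4, 4, 6]

E: 5·8+4·7 = 68 | 4·5+6·8 = 68
J: 5·6+4·0 = 30 | 4·0+6·5 = 30
M: 5·4+4·4 = 36 | 4·0+6·6 = 36
Q: 5·4+4·8 = 52 | 4·7+6·4 = 52
X: 5·2+4·2 = 18 | 4·0+6·3 = 18
gcd(5,4,4,6) = 1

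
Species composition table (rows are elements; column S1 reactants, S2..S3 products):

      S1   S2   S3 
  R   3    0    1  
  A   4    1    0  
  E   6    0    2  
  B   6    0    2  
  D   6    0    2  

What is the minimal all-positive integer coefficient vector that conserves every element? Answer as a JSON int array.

R: 1·3 = 3 | 4·0+3·1 = 3
A: 1·4 = 4 | 4·1+3·0 = 4
E: 1·6 = 6 | 4·0+3·2 = 6
B: 1·6 = 6 | 4·0+3·2 = 6
D: 1·6 = 6 | 4·0+3·2 = 6
gcd(1,4,3) = 1

Coefficients: [1, 4, 3]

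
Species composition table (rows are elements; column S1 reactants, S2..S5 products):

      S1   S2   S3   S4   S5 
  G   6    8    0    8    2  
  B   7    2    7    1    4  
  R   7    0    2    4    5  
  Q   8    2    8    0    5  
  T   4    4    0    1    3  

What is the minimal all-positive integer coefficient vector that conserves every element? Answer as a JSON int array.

G: 6·6 = 36 | 1·8+2·0+2·8+6·2 = 36
B: 6·7 = 42 | 1·2+2·7+2·1+6·4 = 42
R: 6·7 = 42 | 1·0+2·2+2·4+6·5 = 42
Q: 6·8 = 48 | 1·2+2·8+2·0+6·5 = 48
T: 6·4 = 24 | 1·4+2·0+2·1+6·3 = 24
gcd(6,1,2,2,6) = 1

Coefficients: [6, 1, 2, 2, 6]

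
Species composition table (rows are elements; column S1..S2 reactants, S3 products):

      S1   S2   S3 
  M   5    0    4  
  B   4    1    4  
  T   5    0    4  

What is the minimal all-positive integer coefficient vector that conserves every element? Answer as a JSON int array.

Coefficients: [4, 4, 5]

M: 4·5+4·0 = 20 | 5·4 = 20
B: 4·4+4·1 = 20 | 5·4 = 20
T: 4·5+4·0 = 20 | 5·4 = 20
gcd(4,4,5) = 1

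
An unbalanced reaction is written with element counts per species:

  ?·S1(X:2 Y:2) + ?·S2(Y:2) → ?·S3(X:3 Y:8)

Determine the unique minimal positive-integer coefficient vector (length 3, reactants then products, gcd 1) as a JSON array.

Coefficients: [3, 5, 2]

X: 3·2+5·0 = 6 | 2·3 = 6
Y: 3·2+5·2 = 16 | 2·8 = 16
gcd(3,5,2) = 1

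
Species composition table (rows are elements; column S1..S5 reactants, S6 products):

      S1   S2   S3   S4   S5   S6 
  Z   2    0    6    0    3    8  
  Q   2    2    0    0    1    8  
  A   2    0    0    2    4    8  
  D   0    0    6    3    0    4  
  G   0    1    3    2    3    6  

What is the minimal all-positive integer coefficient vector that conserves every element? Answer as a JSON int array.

Z: 6·2+5·0+1·6+2·0+2·3 = 24 | 3·8 = 24
Q: 6·2+5·2+1·0+2·0+2·1 = 24 | 3·8 = 24
A: 6·2+5·0+1·0+2·2+2·4 = 24 | 3·8 = 24
D: 6·0+5·0+1·6+2·3+2·0 = 12 | 3·4 = 12
G: 6·0+5·1+1·3+2·2+2·3 = 18 | 3·6 = 18
gcd(6,5,1,2,2,3) = 1

Coefficients: [6, 5, 1, 2, 2, 3]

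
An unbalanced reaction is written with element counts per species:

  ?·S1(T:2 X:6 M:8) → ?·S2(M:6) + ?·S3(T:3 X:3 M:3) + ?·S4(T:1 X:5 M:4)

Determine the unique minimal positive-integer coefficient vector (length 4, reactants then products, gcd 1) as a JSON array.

T: 6·2 = 12 | 3·0+2·3+6·1 = 12
X: 6·6 = 36 | 3·0+2·3+6·5 = 36
M: 6·8 = 48 | 3·6+2·3+6·4 = 48
gcd(6,3,2,6) = 1

Coefficients: [6, 3, 2, 6]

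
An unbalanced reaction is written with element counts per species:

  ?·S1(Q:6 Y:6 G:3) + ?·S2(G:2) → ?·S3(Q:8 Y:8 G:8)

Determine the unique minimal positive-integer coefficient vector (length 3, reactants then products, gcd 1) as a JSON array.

Q: 4·6+6·0 = 24 | 3·8 = 24
Y: 4·6+6·0 = 24 | 3·8 = 24
G: 4·3+6·2 = 24 | 3·8 = 24
gcd(4,6,3) = 1

Coefficients: [4, 6, 3]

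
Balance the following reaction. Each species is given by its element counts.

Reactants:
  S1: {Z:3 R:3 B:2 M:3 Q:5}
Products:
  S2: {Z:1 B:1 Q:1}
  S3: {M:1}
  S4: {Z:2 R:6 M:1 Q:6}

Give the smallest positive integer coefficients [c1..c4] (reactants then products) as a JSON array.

Z: 2·3 = 6 | 4·1+5·0+1·2 = 6
R: 2·3 = 6 | 4·0+5·0+1·6 = 6
B: 2·2 = 4 | 4·1+5·0+1·0 = 4
M: 2·3 = 6 | 4·0+5·1+1·1 = 6
Q: 2·5 = 10 | 4·1+5·0+1·6 = 10
gcd(2,4,5,1) = 1

Coefficients: [2, 4, 5, 1]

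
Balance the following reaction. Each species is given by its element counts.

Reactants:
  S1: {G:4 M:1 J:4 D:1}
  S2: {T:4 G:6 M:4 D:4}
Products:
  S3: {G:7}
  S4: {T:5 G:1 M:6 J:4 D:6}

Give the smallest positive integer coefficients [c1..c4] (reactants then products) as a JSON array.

Coefficients: [4, 5, 6, 4]

T: 4·0+5·4 = 20 | 6·0+4·5 = 20
G: 4·4+5·6 = 46 | 6·7+4·1 = 46
M: 4·1+5·4 = 24 | 6·0+4·6 = 24
J: 4·4+5·0 = 16 | 6·0+4·4 = 16
D: 4·1+5·4 = 24 | 6·0+4·6 = 24
gcd(4,5,6,4) = 1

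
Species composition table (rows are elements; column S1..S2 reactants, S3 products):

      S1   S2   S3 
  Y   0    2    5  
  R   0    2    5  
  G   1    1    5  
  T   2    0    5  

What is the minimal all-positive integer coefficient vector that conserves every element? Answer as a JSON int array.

Y: 5·0+5·2 = 10 | 2·5 = 10
R: 5·0+5·2 = 10 | 2·5 = 10
G: 5·1+5·1 = 10 | 2·5 = 10
T: 5·2+5·0 = 10 | 2·5 = 10
gcd(5,5,2) = 1

Coefficients: [5, 5, 2]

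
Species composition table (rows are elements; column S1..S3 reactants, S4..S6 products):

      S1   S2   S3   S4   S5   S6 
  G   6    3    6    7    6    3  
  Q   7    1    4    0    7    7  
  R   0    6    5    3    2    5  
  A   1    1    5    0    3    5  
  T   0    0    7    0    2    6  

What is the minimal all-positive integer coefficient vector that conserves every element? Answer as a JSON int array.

G: 5·6+4·3+6·6 = 78 | 6·7+3·6+6·3 = 78
Q: 5·7+4·1+6·4 = 63 | 6·0+3·7+6·7 = 63
R: 5·0+4·6+6·5 = 54 | 6·3+3·2+6·5 = 54
A: 5·1+4·1+6·5 = 39 | 6·0+3·3+6·5 = 39
T: 5·0+4·0+6·7 = 42 | 6·0+3·2+6·6 = 42
gcd(5,4,6,6,3,6) = 1

Coefficients: [5, 4, 6, 6, 3, 6]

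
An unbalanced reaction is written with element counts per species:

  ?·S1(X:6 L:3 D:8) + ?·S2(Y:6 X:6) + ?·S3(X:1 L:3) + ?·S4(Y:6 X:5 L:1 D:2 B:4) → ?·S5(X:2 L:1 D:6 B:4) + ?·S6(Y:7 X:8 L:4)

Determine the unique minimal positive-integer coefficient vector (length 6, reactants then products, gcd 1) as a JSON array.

Coefficients: [2, 3, 6, 4, 4, 6]

Y: 2·0+3·6+6·0+4·6 = 42 | 4·0+6·7 = 42
X: 2·6+3·6+6·1+4·5 = 56 | 4·2+6·8 = 56
L: 2·3+3·0+6·3+4·1 = 28 | 4·1+6·4 = 28
D: 2·8+3·0+6·0+4·2 = 24 | 4·6+6·0 = 24
B: 2·0+3·0+6·0+4·4 = 16 | 4·4+6·0 = 16
gcd(2,3,6,4,4,6) = 1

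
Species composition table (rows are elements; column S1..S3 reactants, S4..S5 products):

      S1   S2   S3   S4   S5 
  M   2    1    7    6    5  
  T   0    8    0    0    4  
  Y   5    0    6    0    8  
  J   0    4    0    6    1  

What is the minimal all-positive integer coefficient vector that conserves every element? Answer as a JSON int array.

Coefficients: [6, 3, 3, 1, 6]

M: 6·2+3·1+3·7 = 36 | 1·6+6·5 = 36
T: 6·0+3·8+3·0 = 24 | 1·0+6·4 = 24
Y: 6·5+3·0+3·6 = 48 | 1·0+6·8 = 48
J: 6·0+3·4+3·0 = 12 | 1·6+6·1 = 12
gcd(6,3,3,1,6) = 1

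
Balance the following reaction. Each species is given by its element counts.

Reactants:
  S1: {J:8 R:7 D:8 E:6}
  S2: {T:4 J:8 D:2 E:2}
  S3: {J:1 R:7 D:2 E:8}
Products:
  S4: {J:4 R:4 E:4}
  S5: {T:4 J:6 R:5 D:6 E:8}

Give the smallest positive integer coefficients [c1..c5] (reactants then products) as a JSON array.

T: 1·0+5·4+6·0 = 20 | 6·0+5·4 = 20
J: 1·8+5·8+6·1 = 54 | 6·4+5·6 = 54
R: 1·7+5·0+6·7 = 49 | 6·4+5·5 = 49
D: 1·8+5·2+6·2 = 30 | 6·0+5·6 = 30
E: 1·6+5·2+6·8 = 64 | 6·4+5·8 = 64
gcd(1,5,6,6,5) = 1

Coefficients: [1, 5, 6, 6, 5]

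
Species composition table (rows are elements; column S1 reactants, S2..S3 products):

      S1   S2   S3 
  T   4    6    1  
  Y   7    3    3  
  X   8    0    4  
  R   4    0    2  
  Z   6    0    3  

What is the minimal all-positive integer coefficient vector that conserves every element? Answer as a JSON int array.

T: 3·4 = 12 | 1·6+6·1 = 12
Y: 3·7 = 21 | 1·3+6·3 = 21
X: 3·8 = 24 | 1·0+6·4 = 24
R: 3·4 = 12 | 1·0+6·2 = 12
Z: 3·6 = 18 | 1·0+6·3 = 18
gcd(3,1,6) = 1

Coefficients: [3, 1, 6]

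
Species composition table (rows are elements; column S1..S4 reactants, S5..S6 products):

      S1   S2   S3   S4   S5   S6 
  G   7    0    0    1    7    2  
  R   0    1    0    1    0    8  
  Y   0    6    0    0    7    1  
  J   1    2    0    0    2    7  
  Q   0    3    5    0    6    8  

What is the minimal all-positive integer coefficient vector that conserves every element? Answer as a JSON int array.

Coefficients: [5, 6, 4, 2, 5, 1]

G: 5·7+6·0+4·0+2·1 = 37 | 5·7+1·2 = 37
R: 5·0+6·1+4·0+2·1 = 8 | 5·0+1·8 = 8
Y: 5·0+6·6+4·0+2·0 = 36 | 5·7+1·1 = 36
J: 5·1+6·2+4·0+2·0 = 17 | 5·2+1·7 = 17
Q: 5·0+6·3+4·5+2·0 = 38 | 5·6+1·8 = 38
gcd(5,6,4,2,5,1) = 1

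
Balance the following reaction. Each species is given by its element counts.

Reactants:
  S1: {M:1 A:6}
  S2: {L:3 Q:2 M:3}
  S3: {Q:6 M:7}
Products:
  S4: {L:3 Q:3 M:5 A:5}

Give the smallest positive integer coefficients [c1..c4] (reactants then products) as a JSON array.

Coefficients: [5, 6, 1, 6]

L: 5·0+6·3+1·0 = 18 | 6·3 = 18
Q: 5·0+6·2+1·6 = 18 | 6·3 = 18
M: 5·1+6·3+1·7 = 30 | 6·5 = 30
A: 5·6+6·0+1·0 = 30 | 6·5 = 30
gcd(5,6,1,6) = 1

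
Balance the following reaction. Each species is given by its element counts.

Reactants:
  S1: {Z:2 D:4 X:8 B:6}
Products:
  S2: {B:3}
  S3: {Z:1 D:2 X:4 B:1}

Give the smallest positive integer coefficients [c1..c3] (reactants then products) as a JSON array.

Coefficients: [3, 4, 6]

Z: 3·2 = 6 | 4·0+6·1 = 6
D: 3·4 = 12 | 4·0+6·2 = 12
X: 3·8 = 24 | 4·0+6·4 = 24
B: 3·6 = 18 | 4·3+6·1 = 18
gcd(3,4,6) = 1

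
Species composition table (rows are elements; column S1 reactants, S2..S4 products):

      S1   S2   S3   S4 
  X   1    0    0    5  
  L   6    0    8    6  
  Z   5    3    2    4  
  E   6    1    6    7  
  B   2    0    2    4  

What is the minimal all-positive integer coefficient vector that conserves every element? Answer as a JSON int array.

X: 5·1 = 5 | 5·0+3·0+1·5 = 5
L: 5·6 = 30 | 5·0+3·8+1·6 = 30
Z: 5·5 = 25 | 5·3+3·2+1·4 = 25
E: 5·6 = 30 | 5·1+3·6+1·7 = 30
B: 5·2 = 10 | 5·0+3·2+1·4 = 10
gcd(5,5,3,1) = 1

Coefficients: [5, 5, 3, 1]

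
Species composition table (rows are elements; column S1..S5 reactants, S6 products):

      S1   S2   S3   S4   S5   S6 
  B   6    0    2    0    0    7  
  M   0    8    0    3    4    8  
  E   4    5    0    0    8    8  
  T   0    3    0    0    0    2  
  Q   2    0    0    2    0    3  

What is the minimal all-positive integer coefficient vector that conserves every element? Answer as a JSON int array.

B: 5·6+4·0+6·2+4·0+1·0 = 42 | 6·7 = 42
M: 5·0+4·8+6·0+4·3+1·4 = 48 | 6·8 = 48
E: 5·4+4·5+6·0+4·0+1·8 = 48 | 6·8 = 48
T: 5·0+4·3+6·0+4·0+1·0 = 12 | 6·2 = 12
Q: 5·2+4·0+6·0+4·2+1·0 = 18 | 6·3 = 18
gcd(5,4,6,4,1,6) = 1

Coefficients: [5, 4, 6, 4, 1, 6]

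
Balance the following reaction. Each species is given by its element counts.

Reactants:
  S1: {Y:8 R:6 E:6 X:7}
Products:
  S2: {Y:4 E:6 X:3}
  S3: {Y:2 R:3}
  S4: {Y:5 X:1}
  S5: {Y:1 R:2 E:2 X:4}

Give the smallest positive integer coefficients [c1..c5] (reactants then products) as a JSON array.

Y: 5·8 = 40 | 3·4+6·2+2·5+6·1 = 40
R: 5·6 = 30 | 3·0+6·3+2·0+6·2 = 30
E: 5·6 = 30 | 3·6+6·0+2·0+6·2 = 30
X: 5·7 = 35 | 3·3+6·0+2·1+6·4 = 35
gcd(5,3,6,2,6) = 1

Coefficients: [5, 3, 6, 2, 6]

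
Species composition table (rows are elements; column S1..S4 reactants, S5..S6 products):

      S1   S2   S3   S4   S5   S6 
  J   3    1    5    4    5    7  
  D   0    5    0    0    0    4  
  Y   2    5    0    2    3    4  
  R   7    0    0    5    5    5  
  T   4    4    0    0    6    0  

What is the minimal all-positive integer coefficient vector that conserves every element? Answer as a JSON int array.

J: 5·3+4·1+6·5+4·4 = 65 | 6·5+5·7 = 65
D: 5·0+4·5+6·0+4·0 = 20 | 6·0+5·4 = 20
Y: 5·2+4·5+6·0+4·2 = 38 | 6·3+5·4 = 38
R: 5·7+4·0+6·0+4·5 = 55 | 6·5+5·5 = 55
T: 5·4+4·4+6·0+4·0 = 36 | 6·6+5·0 = 36
gcd(5,4,6,4,6,5) = 1

Coefficients: [5, 4, 6, 4, 6, 5]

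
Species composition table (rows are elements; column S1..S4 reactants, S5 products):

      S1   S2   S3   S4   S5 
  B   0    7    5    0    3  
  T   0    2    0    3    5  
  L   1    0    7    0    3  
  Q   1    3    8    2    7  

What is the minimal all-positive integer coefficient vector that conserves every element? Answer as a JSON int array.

B: 5·0+1·7+1·5+6·0 = 12 | 4·3 = 12
T: 5·0+1·2+1·0+6·3 = 20 | 4·5 = 20
L: 5·1+1·0+1·7+6·0 = 12 | 4·3 = 12
Q: 5·1+1·3+1·8+6·2 = 28 | 4·7 = 28
gcd(5,1,1,6,4) = 1

Coefficients: [5, 1, 1, 6, 4]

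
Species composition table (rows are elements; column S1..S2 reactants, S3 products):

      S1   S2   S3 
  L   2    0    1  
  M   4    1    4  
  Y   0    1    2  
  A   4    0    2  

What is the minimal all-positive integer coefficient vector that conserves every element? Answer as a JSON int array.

Coefficients: [1, 4, 2]

L: 1·2+4·0 = 2 | 2·1 = 2
M: 1·4+4·1 = 8 | 2·4 = 8
Y: 1·0+4·1 = 4 | 2·2 = 4
A: 1·4+4·0 = 4 | 2·2 = 4
gcd(1,4,2) = 1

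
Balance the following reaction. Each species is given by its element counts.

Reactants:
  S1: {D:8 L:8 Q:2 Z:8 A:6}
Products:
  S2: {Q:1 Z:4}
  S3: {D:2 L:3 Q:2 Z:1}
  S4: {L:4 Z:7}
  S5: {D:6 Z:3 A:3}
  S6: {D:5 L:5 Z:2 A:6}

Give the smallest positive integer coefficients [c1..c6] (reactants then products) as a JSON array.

Coefficients: [5, 2, 4, 2, 2, 4]

D: 5·8 = 40 | 2·0+4·2+2·0+2·6+4·5 = 40
L: 5·8 = 40 | 2·0+4·3+2·4+2·0+4·5 = 40
Q: 5·2 = 10 | 2·1+4·2+2·0+2·0+4·0 = 10
Z: 5·8 = 40 | 2·4+4·1+2·7+2·3+4·2 = 40
A: 5·6 = 30 | 2·0+4·0+2·0+2·3+4·6 = 30
gcd(5,2,4,2,2,4) = 1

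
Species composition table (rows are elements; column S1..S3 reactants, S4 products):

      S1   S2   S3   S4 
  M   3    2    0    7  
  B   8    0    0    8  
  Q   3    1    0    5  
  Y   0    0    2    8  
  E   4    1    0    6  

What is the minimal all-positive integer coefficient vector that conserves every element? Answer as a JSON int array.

Coefficients: [1, 2, 4, 1]

M: 1·3+2·2+4·0 = 7 | 1·7 = 7
B: 1·8+2·0+4·0 = 8 | 1·8 = 8
Q: 1·3+2·1+4·0 = 5 | 1·5 = 5
Y: 1·0+2·0+4·2 = 8 | 1·8 = 8
E: 1·4+2·1+4·0 = 6 | 1·6 = 6
gcd(1,2,4,1) = 1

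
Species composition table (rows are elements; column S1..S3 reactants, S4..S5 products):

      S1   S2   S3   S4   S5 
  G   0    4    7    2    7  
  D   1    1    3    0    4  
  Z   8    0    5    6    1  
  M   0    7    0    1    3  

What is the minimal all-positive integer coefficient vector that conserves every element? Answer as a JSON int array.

Coefficients: [2, 3, 5, 6, 5]

G: 2·0+3·4+5·7 = 47 | 6·2+5·7 = 47
D: 2·1+3·1+5·3 = 20 | 6·0+5·4 = 20
Z: 2·8+3·0+5·5 = 41 | 6·6+5·1 = 41
M: 2·0+3·7+5·0 = 21 | 6·1+5·3 = 21
gcd(2,3,5,6,5) = 1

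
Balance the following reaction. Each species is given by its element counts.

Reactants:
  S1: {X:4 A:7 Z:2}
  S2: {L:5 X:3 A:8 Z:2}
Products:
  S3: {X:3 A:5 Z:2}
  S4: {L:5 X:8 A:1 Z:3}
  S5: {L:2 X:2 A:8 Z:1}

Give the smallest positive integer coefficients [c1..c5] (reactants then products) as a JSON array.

L: 6·0+3·5 = 15 | 5·0+1·5+5·2 = 15
X: 6·4+3·3 = 33 | 5·3+1·8+5·2 = 33
A: 6·7+3·8 = 66 | 5·5+1·1+5·8 = 66
Z: 6·2+3·2 = 18 | 5·2+1·3+5·1 = 18
gcd(6,3,5,1,5) = 1

Coefficients: [6, 3, 5, 1, 5]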